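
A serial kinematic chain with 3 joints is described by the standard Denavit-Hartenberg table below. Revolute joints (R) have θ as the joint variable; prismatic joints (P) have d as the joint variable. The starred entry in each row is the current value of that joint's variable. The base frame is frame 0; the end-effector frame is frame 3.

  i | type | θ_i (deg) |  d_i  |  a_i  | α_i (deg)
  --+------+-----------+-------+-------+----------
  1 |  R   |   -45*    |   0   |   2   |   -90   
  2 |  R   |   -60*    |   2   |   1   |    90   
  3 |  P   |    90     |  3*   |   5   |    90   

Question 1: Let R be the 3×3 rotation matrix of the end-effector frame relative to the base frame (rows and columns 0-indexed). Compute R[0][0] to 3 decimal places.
0.707

End-effector x-axis (col 0 of R) = (0.7071,0.7071,0.0000)
R[0][0] = 0.7071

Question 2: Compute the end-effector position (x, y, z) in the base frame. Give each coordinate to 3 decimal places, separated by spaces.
4.880 5.019 2.366

after link 1: o_1 = (1.4142, -1.4142, 0.0000)
after link 2: o_2 = (3.1820, -0.3536, 0.8660)
after link 3: o_3 = (4.8804, 5.0191, 2.3660)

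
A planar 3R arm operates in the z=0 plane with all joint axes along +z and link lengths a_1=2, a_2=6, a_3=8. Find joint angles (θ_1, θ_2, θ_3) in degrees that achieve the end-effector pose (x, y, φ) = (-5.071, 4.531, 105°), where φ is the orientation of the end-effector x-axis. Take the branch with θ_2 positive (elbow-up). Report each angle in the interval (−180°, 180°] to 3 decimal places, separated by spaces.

wrist centre = target − a_3·(cos φ, sin φ) = (-3.0004, -3.1964)
cos θ_2 = (19.2197−2²−6²)/(2·2·6) = -0.8658; θ_2 = 149.9794° (elbow-up)
β = atan2(-3.1964,-3.0004) = -133.1888°; ψ = atan2(3.0019,-3.1951) = 136.7858°
θ_1 = β − ψ = -269.9746°
θ_3 = φ − θ_1 − θ_2 = -135.0049° (wrapped to (-180°,180°])

90.025 149.979 -135.005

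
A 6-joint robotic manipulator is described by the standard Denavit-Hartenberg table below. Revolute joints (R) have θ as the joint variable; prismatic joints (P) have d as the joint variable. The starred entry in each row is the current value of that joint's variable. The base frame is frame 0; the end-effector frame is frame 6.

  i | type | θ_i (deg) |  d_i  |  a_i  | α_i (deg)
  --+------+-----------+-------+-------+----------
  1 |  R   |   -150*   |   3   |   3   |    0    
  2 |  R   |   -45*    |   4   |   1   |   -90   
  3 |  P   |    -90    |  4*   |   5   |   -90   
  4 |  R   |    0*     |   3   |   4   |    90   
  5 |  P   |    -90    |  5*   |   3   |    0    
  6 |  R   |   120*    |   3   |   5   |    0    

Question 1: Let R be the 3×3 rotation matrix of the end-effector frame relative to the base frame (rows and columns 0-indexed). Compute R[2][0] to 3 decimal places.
0.866

End-effector x-axis (col 0 of R) = (-0.4830,0.1294,0.8660)
R[2][0] = 0.8660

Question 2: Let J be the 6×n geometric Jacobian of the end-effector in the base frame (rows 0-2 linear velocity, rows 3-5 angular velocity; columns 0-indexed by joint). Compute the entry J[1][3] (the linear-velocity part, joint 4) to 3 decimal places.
8.046

axis z_3 = (-0.9659,0.2588,-0.0000); lever o_n−o_3 = (-4.4854,-7.0804,8.3301)
cross product → J_v[:, 3] = (2.1560,8.0463,8.0000)
J_ω[:, 3] = z_3
entry J[1][3] = 8.0463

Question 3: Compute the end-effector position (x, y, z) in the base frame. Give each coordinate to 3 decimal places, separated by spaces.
-9.085 -12.185 20.330

after link 1: o_1 = (-2.5981, -1.5000, 3.0000)
after link 2: o_2 = (-3.5640, -1.2412, 7.0000)
after link 3: o_3 = (-4.5993, -5.1049, 12.0000)
after link 4: o_4 = (-7.4971, -4.3284, 16.0000)
after link 5: o_5 = (-5.8934, -9.9345, 16.0000)
after link 6: o_6 = (-9.0846, -12.1852, 20.3301)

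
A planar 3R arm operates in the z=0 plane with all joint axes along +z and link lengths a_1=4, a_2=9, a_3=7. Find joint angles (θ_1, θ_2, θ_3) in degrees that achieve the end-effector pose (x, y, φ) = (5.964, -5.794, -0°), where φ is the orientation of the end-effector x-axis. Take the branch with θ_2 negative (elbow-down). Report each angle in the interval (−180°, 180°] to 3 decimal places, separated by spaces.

30.004 -150.004 120.000

wrist centre = target − a_3·(cos φ, sin φ) = (-1.0360, -5.7940)
cos θ_2 = (34.6437−4²−9²)/(2·4·9) = -0.8661; θ_2 = -150.0039° (elbow-down)
β = atan2(-5.7940,-1.0360) = -100.1377°; ψ = atan2(-4.4995,-3.7945) = -130.1419°
θ_1 = β − ψ = 30.0042°
θ_3 = φ − θ_1 − θ_2 = 119.9997° (wrapped to (-180°,180°])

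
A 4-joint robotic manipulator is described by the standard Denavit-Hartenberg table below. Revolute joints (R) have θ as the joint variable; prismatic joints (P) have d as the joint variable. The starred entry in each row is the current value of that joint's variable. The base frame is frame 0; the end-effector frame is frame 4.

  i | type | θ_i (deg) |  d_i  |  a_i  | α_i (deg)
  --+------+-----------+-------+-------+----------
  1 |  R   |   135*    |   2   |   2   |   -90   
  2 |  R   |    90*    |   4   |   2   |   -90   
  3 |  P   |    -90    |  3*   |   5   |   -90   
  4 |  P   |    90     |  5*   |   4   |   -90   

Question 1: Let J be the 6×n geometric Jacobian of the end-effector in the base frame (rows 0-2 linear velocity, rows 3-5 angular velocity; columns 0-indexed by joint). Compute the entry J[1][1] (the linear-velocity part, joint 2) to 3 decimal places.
-4.950

axis z_1 = (-0.7071,-0.7071,0.0000); lever o_n−o_1 = (-7.0711,-5.6569,-7.0000)
cross product → J_v[:, 1] = (4.9497,-4.9497,-1.0000)
J_ω[:, 1] = z_1
entry J[1][1] = -4.9497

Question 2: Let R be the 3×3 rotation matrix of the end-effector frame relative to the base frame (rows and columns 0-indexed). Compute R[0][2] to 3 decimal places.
0.707

End-effector z-axis (col 2 of R) = (0.7071,0.7071,-0.0000)
R[0][2] = 0.7071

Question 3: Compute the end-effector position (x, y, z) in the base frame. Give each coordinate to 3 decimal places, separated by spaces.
-8.485 -4.243 -5.000

after link 1: o_1 = (-1.4142, 1.4142, 2.0000)
after link 2: o_2 = (-4.2426, -1.4142, 0.0000)
after link 3: o_3 = (-5.6569, -7.0711, 0.0000)
after link 4: o_4 = (-8.4853, -4.2426, -5.0000)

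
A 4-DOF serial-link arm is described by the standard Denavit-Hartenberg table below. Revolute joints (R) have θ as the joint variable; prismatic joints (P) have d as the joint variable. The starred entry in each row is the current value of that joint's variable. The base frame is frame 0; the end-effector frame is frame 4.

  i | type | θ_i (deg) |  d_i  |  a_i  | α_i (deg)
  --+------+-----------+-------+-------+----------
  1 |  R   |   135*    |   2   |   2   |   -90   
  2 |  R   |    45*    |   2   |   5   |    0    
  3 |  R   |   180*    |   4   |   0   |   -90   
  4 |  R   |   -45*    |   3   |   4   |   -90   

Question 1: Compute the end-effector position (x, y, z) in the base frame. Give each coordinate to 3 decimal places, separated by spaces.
after link 1: o_1 = (-1.4142, 1.4142, 2.0000)
after link 2: o_2 = (-5.3284, 2.5000, -1.5355)
after link 3: o_3 = (-8.1569, -0.3284, -1.5355)
after link 4: o_4 = (-10.2426, -2.2426, 2.5858)

-10.243 -2.243 2.586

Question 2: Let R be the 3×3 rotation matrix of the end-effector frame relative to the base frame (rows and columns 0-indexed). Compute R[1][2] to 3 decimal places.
End-effector z-axis (col 2 of R) = (0.8536,0.1464,0.5000)
R[1][2] = 0.1464

0.146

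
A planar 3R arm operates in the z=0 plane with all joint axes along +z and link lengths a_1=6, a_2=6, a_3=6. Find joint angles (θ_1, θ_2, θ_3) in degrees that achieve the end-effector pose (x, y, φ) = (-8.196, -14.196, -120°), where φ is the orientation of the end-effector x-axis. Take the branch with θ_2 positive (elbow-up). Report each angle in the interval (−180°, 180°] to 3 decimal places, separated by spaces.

wrist centre = target − a_3·(cos φ, sin φ) = (-5.1960, -8.9998)
cos θ_2 = (107.9957−6²−6²)/(2·6·6) = 0.4999; θ_2 = 60.0040° (elbow-up)
β = atan2(-8.9998,-5.1960) = -119.9997°; ψ = atan2(5.1964,8.9996) = 30.0020°
θ_1 = β − ψ = -150.0017°
θ_3 = φ − θ_1 − θ_2 = -30.0023° (wrapped to (-180°,180°])

-150.002 60.004 -30.002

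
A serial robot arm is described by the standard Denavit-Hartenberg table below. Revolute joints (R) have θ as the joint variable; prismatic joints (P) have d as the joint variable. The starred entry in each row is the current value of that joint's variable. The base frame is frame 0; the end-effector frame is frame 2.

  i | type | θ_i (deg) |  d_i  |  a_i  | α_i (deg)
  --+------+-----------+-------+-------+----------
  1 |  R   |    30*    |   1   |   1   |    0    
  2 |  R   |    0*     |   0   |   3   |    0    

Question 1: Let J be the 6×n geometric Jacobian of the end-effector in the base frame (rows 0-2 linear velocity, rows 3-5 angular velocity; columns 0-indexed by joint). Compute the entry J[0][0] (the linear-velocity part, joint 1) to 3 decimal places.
axis z_0 = ẑ; lever o_n−o_0 = (3.4641,2.0000,1.0000)
cross product → J_v[:, 0] = (-2.0000,3.4641,0.0000)
J_ω[:, 0] = z_0
entry J[0][0] = -2.0000

-2.000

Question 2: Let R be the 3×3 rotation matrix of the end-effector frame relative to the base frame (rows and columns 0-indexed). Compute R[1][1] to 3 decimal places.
0.866

End-effector y-axis (col 1 of R) = (-0.5000,0.8660,0.0000)
R[1][1] = 0.8660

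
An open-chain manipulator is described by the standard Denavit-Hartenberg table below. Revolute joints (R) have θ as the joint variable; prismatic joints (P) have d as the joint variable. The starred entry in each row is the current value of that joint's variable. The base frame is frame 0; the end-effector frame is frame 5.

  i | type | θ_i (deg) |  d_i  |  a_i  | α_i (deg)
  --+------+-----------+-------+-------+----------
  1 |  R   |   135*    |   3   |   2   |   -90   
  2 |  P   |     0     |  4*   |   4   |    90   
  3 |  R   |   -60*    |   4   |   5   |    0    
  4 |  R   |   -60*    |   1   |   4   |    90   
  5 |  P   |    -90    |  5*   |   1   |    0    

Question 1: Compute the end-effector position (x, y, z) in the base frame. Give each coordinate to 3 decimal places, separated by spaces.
after link 1: o_1 = (-1.4142, 1.4142, 3.0000)
after link 2: o_2 = (-7.0711, 1.4142, 3.0000)
after link 3: o_3 = (-5.7770, 6.2438, 7.0000)
after link 4: o_4 = (-1.9133, 7.2791, 8.0000)
after link 5: o_5 = (-0.6192, 2.4495, 7.0000)

-0.619 2.449 7.000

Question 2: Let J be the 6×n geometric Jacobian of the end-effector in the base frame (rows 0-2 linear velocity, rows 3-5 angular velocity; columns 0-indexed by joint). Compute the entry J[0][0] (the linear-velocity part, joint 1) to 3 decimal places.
-2.449

axis z_0 = ẑ; lever o_n−o_0 = (-0.6192,2.4495,7.0000)
cross product → J_v[:, 0] = (-2.4495,-0.6192,0.0000)
J_ω[:, 0] = z_0
entry J[0][0] = -2.4495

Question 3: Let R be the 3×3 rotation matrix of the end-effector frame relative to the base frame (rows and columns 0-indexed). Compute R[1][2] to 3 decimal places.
End-effector z-axis (col 2 of R) = (0.2588,-0.9659,0.0000)
R[1][2] = -0.9659

-0.966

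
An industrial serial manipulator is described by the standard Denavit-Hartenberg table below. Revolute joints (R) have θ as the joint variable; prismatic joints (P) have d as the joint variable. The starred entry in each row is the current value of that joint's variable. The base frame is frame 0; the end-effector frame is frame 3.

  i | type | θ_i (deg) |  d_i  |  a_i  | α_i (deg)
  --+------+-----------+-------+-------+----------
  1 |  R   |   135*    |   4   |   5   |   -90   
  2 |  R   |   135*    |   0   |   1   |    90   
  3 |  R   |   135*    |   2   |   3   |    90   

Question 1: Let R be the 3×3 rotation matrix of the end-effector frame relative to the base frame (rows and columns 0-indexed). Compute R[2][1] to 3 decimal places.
-0.707

End-effector y-axis (col 1 of R) = (-0.5000,0.5000,-0.7071)
R[2][1] = -0.7071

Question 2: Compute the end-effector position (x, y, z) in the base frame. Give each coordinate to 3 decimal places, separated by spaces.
-6.596 3.596 3.379

after link 1: o_1 = (-3.5355, 3.5355, 4.0000)
after link 2: o_2 = (-3.0355, 3.0355, 3.2929)
after link 3: o_3 = (-6.5962, 3.5962, 3.3787)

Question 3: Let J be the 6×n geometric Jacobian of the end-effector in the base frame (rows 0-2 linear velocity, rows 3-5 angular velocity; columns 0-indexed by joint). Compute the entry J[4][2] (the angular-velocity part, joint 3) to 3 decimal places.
axis z_2 = (-0.5000,0.5000,-0.7071); lever o_n−o_2 = (-3.5607,0.5607,0.0858)
cross product → J_v[:, 2] = (0.4393,2.5607,1.5000)
J_ω[:, 2] = z_2
entry J[4][2] = 0.5000

0.500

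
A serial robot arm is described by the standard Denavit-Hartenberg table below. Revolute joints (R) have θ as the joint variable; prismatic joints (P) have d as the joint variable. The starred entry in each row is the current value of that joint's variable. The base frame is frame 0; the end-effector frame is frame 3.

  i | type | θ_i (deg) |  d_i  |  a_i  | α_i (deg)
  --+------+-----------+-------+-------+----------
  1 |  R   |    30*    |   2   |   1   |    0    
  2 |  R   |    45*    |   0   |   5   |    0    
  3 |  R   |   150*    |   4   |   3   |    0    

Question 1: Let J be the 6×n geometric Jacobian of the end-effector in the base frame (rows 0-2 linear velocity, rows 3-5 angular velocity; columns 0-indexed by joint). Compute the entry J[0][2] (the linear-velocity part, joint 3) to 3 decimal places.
2.121

axis z_2 = (0.0000,0.0000,1.0000); lever o_n−o_2 = (-2.1213,-2.1213,4.0000)
cross product → J_v[:, 2] = (2.1213,-2.1213,0.0000)
J_ω[:, 2] = z_2
entry J[0][2] = 2.1213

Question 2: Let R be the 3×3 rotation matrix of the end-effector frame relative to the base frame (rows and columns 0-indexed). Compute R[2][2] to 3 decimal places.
1.000

End-effector z-axis (col 2 of R) = (0.0000,0.0000,1.0000)
R[2][2] = 1.0000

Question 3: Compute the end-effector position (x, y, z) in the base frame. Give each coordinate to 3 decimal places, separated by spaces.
after link 1: o_1 = (0.8660, 0.5000, 2.0000)
after link 2: o_2 = (2.1601, 5.3296, 2.0000)
after link 3: o_3 = (0.0388, 3.2083, 6.0000)

0.039 3.208 6.000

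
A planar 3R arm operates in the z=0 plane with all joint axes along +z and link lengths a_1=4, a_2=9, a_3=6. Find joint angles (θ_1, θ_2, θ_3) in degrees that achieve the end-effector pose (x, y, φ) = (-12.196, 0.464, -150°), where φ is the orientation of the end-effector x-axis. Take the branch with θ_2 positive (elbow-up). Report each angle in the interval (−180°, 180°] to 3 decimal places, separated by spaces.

59.997 120.003 30.000

wrist centre = target − a_3·(cos φ, sin φ) = (-6.9998, 3.4640)
cos θ_2 = (60.9972−4²−9²)/(2·4·9) = -0.5000; θ_2 = 120.0026° (elbow-up)
β = atan2(3.4640,-6.9998) = 153.6707°; ψ = atan2(7.7940,-0.5004) = 93.6732°
θ_1 = β − ψ = 59.9975°
θ_3 = φ − θ_1 − θ_2 = 29.9999° (wrapped to (-180°,180°])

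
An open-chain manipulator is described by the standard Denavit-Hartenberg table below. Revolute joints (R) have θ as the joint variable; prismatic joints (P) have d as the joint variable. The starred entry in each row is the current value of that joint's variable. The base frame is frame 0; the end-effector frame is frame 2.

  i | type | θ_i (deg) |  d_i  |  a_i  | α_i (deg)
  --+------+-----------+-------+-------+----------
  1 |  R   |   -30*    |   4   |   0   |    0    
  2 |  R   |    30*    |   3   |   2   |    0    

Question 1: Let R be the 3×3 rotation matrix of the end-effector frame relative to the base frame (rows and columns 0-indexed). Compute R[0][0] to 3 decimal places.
End-effector x-axis (col 0 of R) = (1.0000,0.0000,0.0000)
R[0][0] = 1.0000

1.000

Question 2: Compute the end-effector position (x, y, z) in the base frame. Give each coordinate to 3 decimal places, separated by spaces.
2.000 0.000 7.000

after link 1: o_1 = (0.0000, 0.0000, 4.0000)
after link 2: o_2 = (2.0000, 0.0000, 7.0000)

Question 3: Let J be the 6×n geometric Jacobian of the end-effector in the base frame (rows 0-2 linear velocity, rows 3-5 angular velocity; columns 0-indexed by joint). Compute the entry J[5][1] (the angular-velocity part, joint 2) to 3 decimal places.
axis z_1 = (0.0000,0.0000,1.0000); lever o_n−o_1 = (2.0000,0.0000,3.0000)
cross product → J_v[:, 1] = (0.0000,2.0000,0.0000)
J_ω[:, 1] = z_1
entry J[5][1] = 1.0000

1.000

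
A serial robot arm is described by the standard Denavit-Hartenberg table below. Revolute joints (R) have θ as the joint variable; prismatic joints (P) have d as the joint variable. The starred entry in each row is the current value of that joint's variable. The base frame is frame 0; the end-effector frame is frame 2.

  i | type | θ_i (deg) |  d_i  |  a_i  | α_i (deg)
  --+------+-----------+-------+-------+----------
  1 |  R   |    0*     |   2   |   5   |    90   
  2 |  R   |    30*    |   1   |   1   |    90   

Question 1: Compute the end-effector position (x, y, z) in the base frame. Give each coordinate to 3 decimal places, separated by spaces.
after link 1: o_1 = (5.0000, 0.0000, 2.0000)
after link 2: o_2 = (5.8660, -1.0000, 2.5000)

5.866 -1.000 2.500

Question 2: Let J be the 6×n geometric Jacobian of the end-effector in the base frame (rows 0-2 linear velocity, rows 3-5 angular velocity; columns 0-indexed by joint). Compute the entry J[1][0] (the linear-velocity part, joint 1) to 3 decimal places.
axis z_0 = ẑ; lever o_n−o_0 = (5.8660,-1.0000,2.5000)
cross product → J_v[:, 0] = (1.0000,5.8660,-0.0000)
J_ω[:, 0] = z_0
entry J[1][0] = 5.8660

5.866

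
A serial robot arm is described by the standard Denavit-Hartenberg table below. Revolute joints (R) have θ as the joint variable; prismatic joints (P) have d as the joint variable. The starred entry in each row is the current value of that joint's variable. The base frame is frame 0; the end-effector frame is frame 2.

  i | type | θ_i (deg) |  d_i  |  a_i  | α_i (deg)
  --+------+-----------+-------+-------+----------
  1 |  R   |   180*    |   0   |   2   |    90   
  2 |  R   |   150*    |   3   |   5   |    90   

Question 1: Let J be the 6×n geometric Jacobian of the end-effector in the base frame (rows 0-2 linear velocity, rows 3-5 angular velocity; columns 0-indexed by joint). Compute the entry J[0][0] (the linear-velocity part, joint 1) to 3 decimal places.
axis z_0 = ẑ; lever o_n−o_0 = (2.3301,3.0000,2.5000)
cross product → J_v[:, 0] = (-3.0000,2.3301,0.0000)
J_ω[:, 0] = z_0
entry J[0][0] = -3.0000

-3.000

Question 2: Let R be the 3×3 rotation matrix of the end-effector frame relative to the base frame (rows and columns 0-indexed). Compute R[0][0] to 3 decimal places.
End-effector x-axis (col 0 of R) = (0.8660,-0.0000,0.5000)
R[0][0] = 0.8660

0.866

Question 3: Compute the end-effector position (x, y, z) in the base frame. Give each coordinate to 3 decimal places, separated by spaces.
after link 1: o_1 = (-2.0000, 0.0000, 0.0000)
after link 2: o_2 = (2.3301, 3.0000, 2.5000)

2.330 3.000 2.500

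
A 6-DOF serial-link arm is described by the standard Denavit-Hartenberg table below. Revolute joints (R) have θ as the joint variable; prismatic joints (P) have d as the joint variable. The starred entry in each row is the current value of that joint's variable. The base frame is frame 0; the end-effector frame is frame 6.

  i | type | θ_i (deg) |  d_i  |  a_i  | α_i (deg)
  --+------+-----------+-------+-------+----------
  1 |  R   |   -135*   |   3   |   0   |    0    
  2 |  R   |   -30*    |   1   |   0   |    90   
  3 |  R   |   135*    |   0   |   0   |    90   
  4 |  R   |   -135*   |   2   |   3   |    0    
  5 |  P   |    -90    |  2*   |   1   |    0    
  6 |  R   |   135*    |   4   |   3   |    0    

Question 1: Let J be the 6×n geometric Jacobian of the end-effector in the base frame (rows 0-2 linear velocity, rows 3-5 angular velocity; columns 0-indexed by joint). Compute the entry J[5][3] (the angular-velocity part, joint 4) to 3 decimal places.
0.707

axis z_3 = (-0.6830,-0.1830,0.7071); lever o_n−o_3 = (-6.2535,-6.2455,3.6569)
cross product → J_v[:, 3] = (3.7470,-1.9242,3.1213)
J_ω[:, 3] = z_3
entry J[5][3] = 0.7071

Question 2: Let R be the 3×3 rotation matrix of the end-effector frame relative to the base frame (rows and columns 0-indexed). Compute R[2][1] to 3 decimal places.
End-effector y-axis (col 1 of R) = (0.6830,0.1830,0.7071)
R[2][1] = 0.7071

0.707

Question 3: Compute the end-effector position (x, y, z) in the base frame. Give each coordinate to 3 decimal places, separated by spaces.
-6.253 -6.246 7.657

after link 1: o_1 = (0.0000, 0.0000, 3.0000)
after link 2: o_2 = (0.0000, 0.0000, 4.0000)
after link 3: o_3 = (0.0000, 0.0000, 4.0000)
after link 4: o_4 = (-2.2659, -2.8033, 3.9142)
after link 5: o_5 = (-4.2979, -2.6157, 4.8284)
after link 6: o_6 = (-6.2535, -6.2455, 7.6569)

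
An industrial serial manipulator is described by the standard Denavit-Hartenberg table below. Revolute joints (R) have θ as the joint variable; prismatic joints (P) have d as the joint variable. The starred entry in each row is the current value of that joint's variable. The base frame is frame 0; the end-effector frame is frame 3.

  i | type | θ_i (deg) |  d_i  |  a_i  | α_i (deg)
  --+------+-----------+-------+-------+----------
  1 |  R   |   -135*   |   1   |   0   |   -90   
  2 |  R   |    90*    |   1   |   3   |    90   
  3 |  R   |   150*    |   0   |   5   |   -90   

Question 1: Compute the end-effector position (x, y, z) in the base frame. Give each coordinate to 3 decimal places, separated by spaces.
2.475 -2.475 2.330

after link 1: o_1 = (0.0000, 0.0000, 1.0000)
after link 2: o_2 = (0.7071, -0.7071, -2.0000)
after link 3: o_3 = (2.4749, -2.4749, 2.3301)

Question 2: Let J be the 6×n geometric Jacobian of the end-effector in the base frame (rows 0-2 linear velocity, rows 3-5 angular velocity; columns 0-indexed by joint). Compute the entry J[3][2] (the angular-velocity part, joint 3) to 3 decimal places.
axis z_2 = (-0.7071,-0.7071,0.0000); lever o_n−o_2 = (1.7678,-1.7678,4.3301)
cross product → J_v[:, 2] = (-3.0619,3.0619,2.5000)
J_ω[:, 2] = z_2
entry J[3][2] = -0.7071

-0.707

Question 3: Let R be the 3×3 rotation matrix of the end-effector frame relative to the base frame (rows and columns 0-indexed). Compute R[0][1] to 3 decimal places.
0.707

End-effector y-axis (col 1 of R) = (0.7071,0.7071,-0.0000)
R[0][1] = 0.7071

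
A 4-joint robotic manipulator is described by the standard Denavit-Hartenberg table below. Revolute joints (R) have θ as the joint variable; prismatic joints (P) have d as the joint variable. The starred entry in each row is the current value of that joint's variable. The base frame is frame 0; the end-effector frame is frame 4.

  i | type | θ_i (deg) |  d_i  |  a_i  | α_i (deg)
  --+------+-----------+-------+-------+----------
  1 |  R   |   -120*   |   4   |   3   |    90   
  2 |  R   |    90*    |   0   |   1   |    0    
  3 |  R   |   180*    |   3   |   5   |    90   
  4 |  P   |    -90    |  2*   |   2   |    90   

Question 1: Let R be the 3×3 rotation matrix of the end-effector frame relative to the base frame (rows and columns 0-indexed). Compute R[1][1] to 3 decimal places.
End-effector y-axis (col 1 of R) = (0.5000,0.8660,0.0000)
R[1][1] = 0.8660

0.866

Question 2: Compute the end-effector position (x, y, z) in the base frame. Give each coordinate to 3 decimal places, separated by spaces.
-1.366 -0.366 0.000

after link 1: o_1 = (-1.5000, -2.5981, 4.0000)
after link 2: o_2 = (-1.5000, -2.5981, 5.0000)
after link 3: o_3 = (-4.0981, -1.0981, 0.0000)
after link 4: o_4 = (-1.3660, -0.3660, 0.0000)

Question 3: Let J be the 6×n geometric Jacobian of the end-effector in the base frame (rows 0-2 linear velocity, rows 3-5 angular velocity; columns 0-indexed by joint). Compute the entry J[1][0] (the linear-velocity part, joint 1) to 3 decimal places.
axis z_0 = ẑ; lever o_n−o_0 = (-1.3660,-0.3660,0.0000)
cross product → J_v[:, 0] = (0.3660,-1.3660,0.0000)
J_ω[:, 0] = z_0
entry J[1][0] = -1.3660

-1.366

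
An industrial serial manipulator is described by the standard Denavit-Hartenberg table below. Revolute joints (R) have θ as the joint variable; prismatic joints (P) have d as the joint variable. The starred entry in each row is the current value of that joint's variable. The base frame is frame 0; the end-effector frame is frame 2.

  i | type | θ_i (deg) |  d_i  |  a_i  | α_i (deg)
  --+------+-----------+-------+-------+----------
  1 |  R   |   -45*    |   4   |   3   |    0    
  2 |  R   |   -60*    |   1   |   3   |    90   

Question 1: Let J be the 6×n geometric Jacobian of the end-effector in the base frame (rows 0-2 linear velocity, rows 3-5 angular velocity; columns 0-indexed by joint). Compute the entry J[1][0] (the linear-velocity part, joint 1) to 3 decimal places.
axis z_0 = ẑ; lever o_n−o_0 = (1.3449,-5.0191,5.0000)
cross product → J_v[:, 0] = (5.0191,1.3449,-0.0000)
J_ω[:, 0] = z_0
entry J[1][0] = 1.3449

1.345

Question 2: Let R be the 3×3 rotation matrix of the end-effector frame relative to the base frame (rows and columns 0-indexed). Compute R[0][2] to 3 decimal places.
-0.966

End-effector z-axis (col 2 of R) = (-0.9659,0.2588,0.0000)
R[0][2] = -0.9659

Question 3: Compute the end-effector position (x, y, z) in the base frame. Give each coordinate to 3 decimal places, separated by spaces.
after link 1: o_1 = (2.1213, -2.1213, 4.0000)
after link 2: o_2 = (1.3449, -5.0191, 5.0000)

1.345 -5.019 5.000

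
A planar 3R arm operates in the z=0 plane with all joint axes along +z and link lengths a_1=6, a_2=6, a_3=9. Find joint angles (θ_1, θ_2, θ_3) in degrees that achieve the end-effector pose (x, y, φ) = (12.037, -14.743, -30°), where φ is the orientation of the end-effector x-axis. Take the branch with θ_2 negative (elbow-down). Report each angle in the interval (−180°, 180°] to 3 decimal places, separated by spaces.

-45.005 -44.990 59.995

wrist centre = target − a_3·(cos φ, sin φ) = (4.2428, -10.2430)
cos θ_2 = (122.9202−6²−6²)/(2·6·6) = 0.7072; θ_2 = -44.9905° (elbow-down)
β = atan2(-10.2430,4.2428) = -67.5001°; ψ = atan2(-4.2419,10.2433) = -22.4952°
θ_1 = β − ψ = -45.0049°
θ_3 = φ − θ_1 − θ_2 = 59.9953° (wrapped to (-180°,180°])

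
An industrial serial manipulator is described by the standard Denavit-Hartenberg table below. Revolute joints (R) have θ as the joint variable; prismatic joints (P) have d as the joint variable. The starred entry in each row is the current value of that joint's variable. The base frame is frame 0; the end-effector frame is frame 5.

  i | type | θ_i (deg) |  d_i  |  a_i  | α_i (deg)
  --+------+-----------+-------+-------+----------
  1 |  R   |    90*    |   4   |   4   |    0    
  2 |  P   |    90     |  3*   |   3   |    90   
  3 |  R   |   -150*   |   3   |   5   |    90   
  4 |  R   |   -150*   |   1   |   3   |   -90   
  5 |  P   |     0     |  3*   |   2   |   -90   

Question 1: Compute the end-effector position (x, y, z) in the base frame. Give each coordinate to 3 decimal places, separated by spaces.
-0.621 1.902 6.781

after link 1: o_1 = (0.0000, 4.0000, 4.0000)
after link 2: o_2 = (-3.0000, 4.0000, 7.0000)
after link 3: o_3 = (1.3301, 7.0000, 4.5000)
after link 4: o_4 = (-0.4199, 5.5000, 6.6651)
after link 5: o_5 = (-0.6208, 1.9019, 6.7811)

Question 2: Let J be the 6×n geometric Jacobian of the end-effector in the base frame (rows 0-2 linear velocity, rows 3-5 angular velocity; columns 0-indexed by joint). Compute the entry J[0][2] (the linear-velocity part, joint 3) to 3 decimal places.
axis z_2 = (0.0000,1.0000,0.0000); lever o_n−o_2 = (2.3792,-2.0981,-0.2189)
cross product → J_v[:, 2] = (-0.2189,0.0000,-2.3792)
J_ω[:, 2] = z_2
entry J[0][2] = -0.2189

-0.219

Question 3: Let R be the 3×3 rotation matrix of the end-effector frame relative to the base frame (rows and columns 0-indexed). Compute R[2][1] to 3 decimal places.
End-effector y-axis (col 1 of R) = (-0.4330,0.8660,0.2500)
R[2][1] = 0.2500

0.250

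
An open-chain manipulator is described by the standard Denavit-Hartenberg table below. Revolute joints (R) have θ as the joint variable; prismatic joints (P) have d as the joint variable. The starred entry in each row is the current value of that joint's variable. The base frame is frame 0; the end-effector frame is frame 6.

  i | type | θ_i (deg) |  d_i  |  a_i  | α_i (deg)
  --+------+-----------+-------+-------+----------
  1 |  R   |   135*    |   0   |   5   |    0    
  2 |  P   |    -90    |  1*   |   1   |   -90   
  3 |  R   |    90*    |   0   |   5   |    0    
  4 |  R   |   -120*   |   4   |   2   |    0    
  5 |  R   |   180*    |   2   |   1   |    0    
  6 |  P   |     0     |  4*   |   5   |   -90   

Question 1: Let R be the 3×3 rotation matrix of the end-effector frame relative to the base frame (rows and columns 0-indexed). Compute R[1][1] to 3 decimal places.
-0.707

End-effector y-axis (col 1 of R) = (0.7071,-0.7071,-0.0000)
R[1][1] = -0.7071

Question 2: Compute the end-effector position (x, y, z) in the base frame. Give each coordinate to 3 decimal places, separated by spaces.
-12.349 8.864 -6.000

after link 1: o_1 = (-3.5355, 3.5355, 0.0000)
after link 2: o_2 = (-2.8284, 4.2426, 1.0000)
after link 3: o_3 = (-2.8284, 4.2426, -4.0000)
after link 4: o_4 = (-4.4321, 8.2958, -3.0000)
after link 5: o_5 = (-6.4587, 9.0977, -3.5000)
after link 6: o_6 = (-12.3490, 8.8642, -6.0000)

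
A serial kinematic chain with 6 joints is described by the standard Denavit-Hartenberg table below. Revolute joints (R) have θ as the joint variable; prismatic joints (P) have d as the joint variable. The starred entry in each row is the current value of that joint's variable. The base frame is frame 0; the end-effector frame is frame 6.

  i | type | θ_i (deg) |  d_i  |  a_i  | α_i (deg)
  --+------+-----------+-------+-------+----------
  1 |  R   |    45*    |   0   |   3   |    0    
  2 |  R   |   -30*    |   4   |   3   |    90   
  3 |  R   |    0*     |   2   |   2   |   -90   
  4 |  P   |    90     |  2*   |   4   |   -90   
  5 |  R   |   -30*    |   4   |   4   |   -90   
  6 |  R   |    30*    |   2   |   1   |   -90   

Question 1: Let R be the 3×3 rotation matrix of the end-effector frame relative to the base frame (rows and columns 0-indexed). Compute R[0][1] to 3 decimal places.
End-effector y-axis (col 1 of R) = (0.1294,-0.4830,0.8660)
R[0][1] = 0.1294

0.129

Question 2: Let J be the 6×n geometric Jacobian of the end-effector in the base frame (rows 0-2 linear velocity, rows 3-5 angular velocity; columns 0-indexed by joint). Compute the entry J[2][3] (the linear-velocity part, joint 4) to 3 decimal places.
1.000

prismatic axis z_3 = (0.0000,0.0000,1.0000)
J_v[:, 3] = z_3; J_ω[:, 3] = (0,0,0)
entry J[2][3] = 1.0000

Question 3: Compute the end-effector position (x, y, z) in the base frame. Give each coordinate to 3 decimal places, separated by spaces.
after link 1: o_1 = (2.1213, 2.1213, 0.0000)
after link 2: o_2 = (5.0191, 2.8978, 4.0000)
after link 3: o_3 = (7.4686, 1.4836, 4.0000)
after link 4: o_4 = (6.4333, 5.3473, 6.0000)
after link 5: o_5 = (1.6730, 7.6581, 8.0000)
after link 6: o_6 = (1.7031, 9.4778, 6.7010)

1.703 9.478 6.701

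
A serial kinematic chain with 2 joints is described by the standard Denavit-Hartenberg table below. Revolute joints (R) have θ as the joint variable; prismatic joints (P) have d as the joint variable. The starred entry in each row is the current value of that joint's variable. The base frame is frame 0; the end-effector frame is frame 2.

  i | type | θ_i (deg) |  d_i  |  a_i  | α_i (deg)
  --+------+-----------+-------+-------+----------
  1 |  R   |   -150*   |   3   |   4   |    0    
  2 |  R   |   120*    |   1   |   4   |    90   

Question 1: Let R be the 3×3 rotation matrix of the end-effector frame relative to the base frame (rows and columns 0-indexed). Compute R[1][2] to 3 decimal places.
End-effector z-axis (col 2 of R) = (-0.5000,-0.8660,0.0000)
R[1][2] = -0.8660

-0.866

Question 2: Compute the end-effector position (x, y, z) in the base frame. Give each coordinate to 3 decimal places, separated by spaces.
-0.000 -4.000 4.000

after link 1: o_1 = (-3.4641, -2.0000, 3.0000)
after link 2: o_2 = (-0.0000, -4.0000, 4.0000)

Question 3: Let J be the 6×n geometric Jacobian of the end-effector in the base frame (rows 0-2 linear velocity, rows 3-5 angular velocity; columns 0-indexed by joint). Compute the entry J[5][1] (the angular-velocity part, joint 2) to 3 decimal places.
axis z_1 = (0.0000,0.0000,1.0000); lever o_n−o_1 = (3.4641,-2.0000,1.0000)
cross product → J_v[:, 1] = (2.0000,3.4641,-0.0000)
J_ω[:, 1] = z_1
entry J[5][1] = 1.0000

1.000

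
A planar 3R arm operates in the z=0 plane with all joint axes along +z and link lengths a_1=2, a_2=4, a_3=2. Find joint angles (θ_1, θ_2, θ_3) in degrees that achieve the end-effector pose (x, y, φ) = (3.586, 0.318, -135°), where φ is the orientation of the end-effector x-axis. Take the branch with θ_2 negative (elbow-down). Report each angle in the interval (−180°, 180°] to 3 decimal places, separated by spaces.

59.993 -59.989 -135.004

wrist centre = target − a_3·(cos φ, sin φ) = (5.0002, 1.7322)
cos θ_2 = (28.0027−2²−4²)/(2·2·4) = 0.5002; θ_2 = -59.9888° (elbow-down)
β = atan2(1.7322,5.0002) = 19.1075°; ψ = atan2(-3.4637,4.0007) = -40.8854°
θ_1 = β − ψ = 59.9929°
θ_3 = φ − θ_1 − θ_2 = -135.0041° (wrapped to (-180°,180°])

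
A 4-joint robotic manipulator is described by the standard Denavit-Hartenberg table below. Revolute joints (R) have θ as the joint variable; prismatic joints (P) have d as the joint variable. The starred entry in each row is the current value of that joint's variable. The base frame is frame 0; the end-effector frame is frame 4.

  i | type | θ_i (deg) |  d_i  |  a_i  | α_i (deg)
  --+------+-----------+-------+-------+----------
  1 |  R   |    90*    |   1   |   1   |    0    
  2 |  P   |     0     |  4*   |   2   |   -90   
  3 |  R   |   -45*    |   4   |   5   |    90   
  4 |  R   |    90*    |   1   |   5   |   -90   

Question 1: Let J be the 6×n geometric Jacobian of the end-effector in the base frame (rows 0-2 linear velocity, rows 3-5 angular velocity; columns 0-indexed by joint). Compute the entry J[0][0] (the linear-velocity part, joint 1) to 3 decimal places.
axis z_0 = ẑ; lever o_n−o_0 = (-9.0000,5.8284,9.2426)
cross product → J_v[:, 0] = (-5.8284,-9.0000,0.0000)
J_ω[:, 0] = z_0
entry J[0][0] = -5.8284

-5.828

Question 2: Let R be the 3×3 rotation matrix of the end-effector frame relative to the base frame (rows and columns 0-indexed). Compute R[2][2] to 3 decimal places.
End-effector z-axis (col 2 of R) = (-0.0000,-0.7071,-0.7071)
R[2][2] = -0.7071

-0.707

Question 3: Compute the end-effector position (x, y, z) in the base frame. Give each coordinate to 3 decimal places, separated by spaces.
after link 1: o_1 = (0.0000, 1.0000, 1.0000)
after link 2: o_2 = (0.0000, 3.0000, 5.0000)
after link 3: o_3 = (-4.0000, 6.5355, 8.5355)
after link 4: o_4 = (-9.0000, 5.8284, 9.2426)

-9.000 5.828 9.243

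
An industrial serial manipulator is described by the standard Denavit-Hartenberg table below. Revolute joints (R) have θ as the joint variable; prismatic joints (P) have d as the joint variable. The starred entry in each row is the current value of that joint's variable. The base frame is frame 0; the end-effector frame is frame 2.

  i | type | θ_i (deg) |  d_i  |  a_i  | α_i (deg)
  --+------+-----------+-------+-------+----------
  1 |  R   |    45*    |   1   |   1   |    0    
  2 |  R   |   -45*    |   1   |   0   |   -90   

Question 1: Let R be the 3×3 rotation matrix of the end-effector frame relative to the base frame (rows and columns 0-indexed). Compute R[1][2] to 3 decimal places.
End-effector z-axis (col 2 of R) = (0.0000,1.0000,0.0000)
R[1][2] = 1.0000

1.000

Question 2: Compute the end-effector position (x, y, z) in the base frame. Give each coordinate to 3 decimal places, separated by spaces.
after link 1: o_1 = (0.7071, 0.7071, 1.0000)
after link 2: o_2 = (0.7071, 0.7071, 2.0000)

0.707 0.707 2.000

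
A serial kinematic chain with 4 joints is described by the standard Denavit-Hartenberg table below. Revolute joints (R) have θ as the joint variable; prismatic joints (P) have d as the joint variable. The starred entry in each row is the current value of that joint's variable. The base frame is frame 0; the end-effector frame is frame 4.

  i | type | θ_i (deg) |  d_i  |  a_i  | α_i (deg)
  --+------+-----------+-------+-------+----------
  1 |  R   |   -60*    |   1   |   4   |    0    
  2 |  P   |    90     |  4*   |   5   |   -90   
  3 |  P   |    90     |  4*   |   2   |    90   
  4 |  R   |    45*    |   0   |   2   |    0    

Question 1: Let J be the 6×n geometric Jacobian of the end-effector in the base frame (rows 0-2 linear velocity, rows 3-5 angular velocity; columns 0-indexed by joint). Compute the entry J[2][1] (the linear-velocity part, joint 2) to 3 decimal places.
prismatic axis z_1 = (0.0000,0.0000,1.0000)
J_v[:, 1] = z_1; J_ω[:, 1] = (0,0,0)
entry J[2][1] = 1.0000

1.000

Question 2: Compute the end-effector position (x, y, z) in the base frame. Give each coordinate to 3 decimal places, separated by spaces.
after link 1: o_1 = (2.0000, -3.4641, 1.0000)
after link 2: o_2 = (6.3301, -0.9641, 5.0000)
after link 3: o_3 = (4.3301, 2.5000, 3.0000)
after link 4: o_4 = (3.6230, 3.7247, 1.5858)

3.623 3.725 1.586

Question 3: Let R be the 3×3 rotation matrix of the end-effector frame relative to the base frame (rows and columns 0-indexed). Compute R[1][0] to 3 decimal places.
0.612

End-effector x-axis (col 0 of R) = (-0.3536,0.6124,-0.7071)
R[1][0] = 0.6124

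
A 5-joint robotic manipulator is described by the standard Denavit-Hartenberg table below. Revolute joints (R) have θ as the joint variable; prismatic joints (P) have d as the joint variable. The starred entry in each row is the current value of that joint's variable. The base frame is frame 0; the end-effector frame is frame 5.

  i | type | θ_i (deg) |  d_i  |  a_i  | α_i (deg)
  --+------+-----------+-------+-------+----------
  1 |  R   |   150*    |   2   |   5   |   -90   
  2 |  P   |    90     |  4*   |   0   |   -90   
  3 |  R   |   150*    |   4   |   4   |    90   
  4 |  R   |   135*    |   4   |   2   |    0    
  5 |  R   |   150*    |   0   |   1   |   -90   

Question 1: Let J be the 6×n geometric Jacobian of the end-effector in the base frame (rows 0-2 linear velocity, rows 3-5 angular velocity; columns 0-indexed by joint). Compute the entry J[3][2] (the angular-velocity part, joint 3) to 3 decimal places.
0.866

axis z_2 = (0.8660,-0.5000,-0.0000); lever o_n−o_2 = (6.2955,2.0076,0.4635)
cross product → J_v[:, 2] = (-0.2318,-0.4014,4.8864)
J_ω[:, 2] = z_2
entry J[3][2] = 0.8660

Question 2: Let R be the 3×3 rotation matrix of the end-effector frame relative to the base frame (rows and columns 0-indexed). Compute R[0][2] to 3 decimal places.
0.466

End-effector z-axis (col 2 of R) = (0.4656,0.2888,0.8365)
R[0][2] = 0.4656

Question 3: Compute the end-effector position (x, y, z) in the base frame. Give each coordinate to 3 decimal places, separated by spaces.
after link 1: o_1 = (-4.3301, 2.5000, 2.0000)
after link 2: o_2 = (-6.3301, -0.9641, 2.0000)
after link 3: o_3 = (-1.8660, -1.2321, 5.4641)
after link 4: o_4 = (0.7372, 0.4485, 2.2394)
after link 5: o_5 = (-0.0346, 1.0435, 2.4635)

-0.035 1.044 2.464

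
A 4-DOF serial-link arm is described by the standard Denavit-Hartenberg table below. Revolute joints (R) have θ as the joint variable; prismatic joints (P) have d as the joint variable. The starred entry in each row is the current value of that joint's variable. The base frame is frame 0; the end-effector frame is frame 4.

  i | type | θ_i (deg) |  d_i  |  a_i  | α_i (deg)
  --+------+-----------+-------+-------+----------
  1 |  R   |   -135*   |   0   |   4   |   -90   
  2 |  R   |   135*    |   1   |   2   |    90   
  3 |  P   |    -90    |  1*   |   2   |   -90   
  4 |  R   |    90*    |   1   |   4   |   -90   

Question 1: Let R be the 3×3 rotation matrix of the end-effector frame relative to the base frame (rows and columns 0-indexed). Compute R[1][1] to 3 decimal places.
End-effector y-axis (col 1 of R) = (-0.5000,-0.5000,0.7071)
R[1][1] = -0.5000

-0.500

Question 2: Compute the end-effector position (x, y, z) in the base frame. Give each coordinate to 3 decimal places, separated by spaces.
after link 1: o_1 = (-2.8284, -2.8284, 0.0000)
after link 2: o_2 = (-1.1213, -2.5355, -1.4142)
after link 3: o_3 = (-3.0355, -1.6213, -2.1213)
after link 4: o_4 = (-0.5355, 0.8787, -0.0000)

-0.536 0.879 -0.000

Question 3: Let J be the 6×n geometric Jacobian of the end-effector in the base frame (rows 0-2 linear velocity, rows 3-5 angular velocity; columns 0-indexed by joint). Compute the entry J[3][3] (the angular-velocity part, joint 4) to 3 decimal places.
axis z_3 = (0.5000,0.5000,-0.7071); lever o_n−o_3 = (2.5000,2.5000,2.1213)
cross product → J_v[:, 3] = (2.8284,-2.8284,0.0000)
J_ω[:, 3] = z_3
entry J[3][3] = 0.5000

0.500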